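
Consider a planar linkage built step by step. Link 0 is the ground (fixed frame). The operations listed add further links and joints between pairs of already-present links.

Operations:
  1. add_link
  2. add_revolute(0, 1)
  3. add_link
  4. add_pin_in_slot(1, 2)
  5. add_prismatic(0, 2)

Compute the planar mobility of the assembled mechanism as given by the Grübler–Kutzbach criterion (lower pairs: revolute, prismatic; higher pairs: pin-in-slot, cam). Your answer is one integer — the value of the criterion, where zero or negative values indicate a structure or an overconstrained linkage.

[1;0;0] (link 0 is ground)
L+ [2;0;0]
R(0,1)∈J1 [2;1;0]
L+ [3;1;0]
PS(1,2)∈J2 [3;1;1]
P(0,2)∈J1 [3;2;1]
mobility = 6 − 4 − 1 = 1

M = 1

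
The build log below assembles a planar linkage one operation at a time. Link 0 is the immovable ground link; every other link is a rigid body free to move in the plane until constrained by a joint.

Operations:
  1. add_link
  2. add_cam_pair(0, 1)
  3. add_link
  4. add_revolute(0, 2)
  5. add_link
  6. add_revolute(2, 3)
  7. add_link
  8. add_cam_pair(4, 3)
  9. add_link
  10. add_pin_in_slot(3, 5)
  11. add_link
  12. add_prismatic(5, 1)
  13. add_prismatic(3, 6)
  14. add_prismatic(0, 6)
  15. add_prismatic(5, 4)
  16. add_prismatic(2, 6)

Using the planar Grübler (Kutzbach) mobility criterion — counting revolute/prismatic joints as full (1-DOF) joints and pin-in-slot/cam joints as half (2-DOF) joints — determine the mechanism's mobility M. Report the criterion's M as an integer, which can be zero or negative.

M = 1

(L,J1,J2)=(1,0,0); link0 fixed
link1: (2,0,0)
C 0-1 [J2]: (2,0,1)
link2: (3,0,1)
R 0-2 [J1]: (3,1,1)
link3: (4,1,1)
R 2-3 [J1]: (4,2,1)
link4: (5,2,1)
C 4-3 [J2]: (5,2,2)
link5: (6,2,2)
PS 3-5 [J2]: (6,2,3)
link6: (7,2,3)
P 5-1 [J1]: (7,3,3)
P 3-6 [J1]: (7,4,3)
P 0-6 [J1]: (7,5,3)
P 5-4 [J1]: (7,6,3)
P 2-6 [J1]: (7,7,3)
Grübler: 3·6 − 2·7 − 3 = 1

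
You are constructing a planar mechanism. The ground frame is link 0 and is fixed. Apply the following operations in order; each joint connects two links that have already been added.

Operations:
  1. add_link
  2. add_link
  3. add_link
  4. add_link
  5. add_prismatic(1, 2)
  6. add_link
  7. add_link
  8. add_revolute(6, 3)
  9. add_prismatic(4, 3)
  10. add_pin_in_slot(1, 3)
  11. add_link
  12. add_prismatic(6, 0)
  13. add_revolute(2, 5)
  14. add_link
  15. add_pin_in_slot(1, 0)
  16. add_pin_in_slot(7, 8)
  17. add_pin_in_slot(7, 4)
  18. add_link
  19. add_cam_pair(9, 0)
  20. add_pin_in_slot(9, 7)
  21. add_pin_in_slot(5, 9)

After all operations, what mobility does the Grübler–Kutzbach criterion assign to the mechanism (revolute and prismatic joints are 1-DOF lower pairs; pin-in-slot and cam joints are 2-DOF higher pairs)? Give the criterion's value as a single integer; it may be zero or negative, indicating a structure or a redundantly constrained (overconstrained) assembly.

M = 10

link 0 = ground. State L|J1|J2 = 1|0|0
+link1  2|0|0
+link2  3|0|0
+link3  4|0|0
+link4  5|0|0
P(1,2) f=1→J1  5|1|0
+link5  6|1|0
+link6  7|1|0
R(6,3) f=1→J1  7|2|0
P(4,3) f=1→J1  7|3|0
PS(1,3) f=2→J2  7|3|1
+link7  8|3|1
P(6,0) f=1→J1  8|4|1
R(2,5) f=1→J1  8|5|1
+link8  9|5|1
PS(1,0) f=2→J2  9|5|2
PS(7,8) f=2→J2  9|5|3
PS(7,4) f=2→J2  9|5|4
+link9  10|5|4
C(9,0) f=2→J2  10|5|5
PS(9,7) f=2→J2  10|5|6
PS(5,9) f=2→J2  10|5|7
M = 3(10−1)−2·5−7 = 27−10−7 = 10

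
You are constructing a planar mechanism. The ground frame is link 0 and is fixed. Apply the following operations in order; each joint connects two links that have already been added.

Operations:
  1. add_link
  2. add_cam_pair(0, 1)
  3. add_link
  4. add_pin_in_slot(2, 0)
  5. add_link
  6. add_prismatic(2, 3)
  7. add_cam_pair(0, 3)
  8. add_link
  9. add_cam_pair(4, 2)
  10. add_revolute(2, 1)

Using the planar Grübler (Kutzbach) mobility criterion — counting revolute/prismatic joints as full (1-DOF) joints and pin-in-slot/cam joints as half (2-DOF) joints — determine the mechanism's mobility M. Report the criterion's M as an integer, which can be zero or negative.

[1;0;0] (link 0 is ground)
L+ [2;0;0]
C(0,1)∈J2 [2;0;1]
L+ [3;0;1]
PS(2,0)∈J2 [3;0;2]
L+ [4;0;2]
P(2,3)∈J1 [4;1;2]
C(0,3)∈J2 [4;1;3]
L+ [5;1;3]
C(4,2)∈J2 [5;1;4]
R(2,1)∈J1 [5;2;4]
mobility = 12 − 4 − 4 = 4

M = 4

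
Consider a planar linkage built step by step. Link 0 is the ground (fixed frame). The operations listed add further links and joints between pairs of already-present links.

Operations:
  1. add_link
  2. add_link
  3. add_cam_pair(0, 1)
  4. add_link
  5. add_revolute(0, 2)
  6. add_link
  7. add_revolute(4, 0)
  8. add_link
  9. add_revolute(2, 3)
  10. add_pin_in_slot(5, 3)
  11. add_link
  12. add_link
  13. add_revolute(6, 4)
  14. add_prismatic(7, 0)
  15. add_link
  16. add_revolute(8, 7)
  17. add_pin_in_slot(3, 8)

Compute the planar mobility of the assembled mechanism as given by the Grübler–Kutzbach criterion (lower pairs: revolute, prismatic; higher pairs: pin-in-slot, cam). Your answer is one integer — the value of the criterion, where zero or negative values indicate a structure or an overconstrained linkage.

[1;0;0] (link 0 is ground)
L+ [2;0;0]
L+ [3;0;0]
C(0,1)∈J2 [3;0;1]
L+ [4;0;1]
R(0,2)∈J1 [4;1;1]
L+ [5;1;1]
R(4,0)∈J1 [5;2;1]
L+ [6;2;1]
R(2,3)∈J1 [6;3;1]
PS(5,3)∈J2 [6;3;2]
L+ [7;3;2]
L+ [8;3;2]
R(6,4)∈J1 [8;4;2]
P(7,0)∈J1 [8;5;2]
L+ [9;5;2]
R(8,7)∈J1 [9;6;2]
PS(3,8)∈J2 [9;6;3]
mobility = 24 − 12 − 3 = 9

M = 9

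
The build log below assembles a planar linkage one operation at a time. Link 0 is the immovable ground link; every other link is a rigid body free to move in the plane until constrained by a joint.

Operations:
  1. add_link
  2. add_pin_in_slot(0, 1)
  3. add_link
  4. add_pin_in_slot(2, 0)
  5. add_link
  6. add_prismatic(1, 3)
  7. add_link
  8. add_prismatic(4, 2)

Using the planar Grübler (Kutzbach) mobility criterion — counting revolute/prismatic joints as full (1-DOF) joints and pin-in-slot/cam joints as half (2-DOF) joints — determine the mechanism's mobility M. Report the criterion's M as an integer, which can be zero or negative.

M = 6

ground; <1,0,0>
#1 <2,0,0>
PS:0↔1 J2 <2,0,1>
#2 <3,0,1>
PS:2↔0 J2 <3,0,2>
#3 <4,0,2>
P:1↔3 J1 <4,1,2>
#4 <5,1,2>
P:4↔2 J1 <5,2,2>
3×4 − 2×2 − 1×2 = 6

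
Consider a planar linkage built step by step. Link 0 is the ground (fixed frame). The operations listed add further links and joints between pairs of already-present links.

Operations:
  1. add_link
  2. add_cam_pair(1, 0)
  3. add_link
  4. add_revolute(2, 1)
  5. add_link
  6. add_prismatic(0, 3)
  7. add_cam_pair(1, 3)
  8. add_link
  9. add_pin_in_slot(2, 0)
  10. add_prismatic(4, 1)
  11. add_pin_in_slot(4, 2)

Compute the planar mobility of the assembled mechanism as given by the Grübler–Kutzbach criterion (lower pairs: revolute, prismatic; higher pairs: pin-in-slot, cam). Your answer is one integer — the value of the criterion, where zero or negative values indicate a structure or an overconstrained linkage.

M = 2

[1;0;0] (link 0 is ground)
L+ [2;0;0]
C(1,0)∈J2 [2;0;1]
L+ [3;0;1]
R(2,1)∈J1 [3;1;1]
L+ [4;1;1]
P(0,3)∈J1 [4;2;1]
C(1,3)∈J2 [4;2;2]
L+ [5;2;2]
PS(2,0)∈J2 [5;2;3]
P(4,1)∈J1 [5;3;3]
PS(4,2)∈J2 [5;3;4]
mobility = 12 − 6 − 4 = 2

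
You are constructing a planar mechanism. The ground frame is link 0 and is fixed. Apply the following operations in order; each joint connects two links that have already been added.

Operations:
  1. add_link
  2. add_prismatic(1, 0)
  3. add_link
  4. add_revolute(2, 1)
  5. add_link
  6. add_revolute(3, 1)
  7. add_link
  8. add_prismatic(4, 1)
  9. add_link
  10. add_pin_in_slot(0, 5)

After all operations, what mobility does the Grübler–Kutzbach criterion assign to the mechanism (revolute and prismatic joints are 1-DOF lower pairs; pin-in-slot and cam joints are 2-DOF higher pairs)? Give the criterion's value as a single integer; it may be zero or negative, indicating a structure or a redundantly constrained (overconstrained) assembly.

M = 6

L=1 J1=0 J2=0
add link → L=2 J1=0 J2=0
P@1,0 dof=1 J1 → L=2 J1=1 J2=0
add link → L=3 J1=1 J2=0
R@2,1 dof=1 J1 → L=3 J1=2 J2=0
add link → L=4 J1=2 J2=0
R@3,1 dof=1 J1 → L=4 J1=3 J2=0
add link → L=5 J1=3 J2=0
P@4,1 dof=1 J1 → L=5 J1=4 J2=0
add link → L=6 J1=4 J2=0
PS@0,5 dof=2 J2 → L=6 J1=4 J2=1
M=3(L−1)−2J1−J2=3·5−2·4−1=6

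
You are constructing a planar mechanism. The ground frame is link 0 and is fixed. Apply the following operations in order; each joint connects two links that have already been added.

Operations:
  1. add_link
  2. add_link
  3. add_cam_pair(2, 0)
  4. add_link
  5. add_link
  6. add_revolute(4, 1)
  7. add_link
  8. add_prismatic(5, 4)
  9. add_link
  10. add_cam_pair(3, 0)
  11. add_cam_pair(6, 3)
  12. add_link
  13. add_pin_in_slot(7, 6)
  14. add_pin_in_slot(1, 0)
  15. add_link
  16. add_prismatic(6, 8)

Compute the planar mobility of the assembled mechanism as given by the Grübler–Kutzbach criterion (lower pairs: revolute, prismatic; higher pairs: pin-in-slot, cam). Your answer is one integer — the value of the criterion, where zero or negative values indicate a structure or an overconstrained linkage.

L=1 J1=0 J2=0
add link → L=2 J1=0 J2=0
add link → L=3 J1=0 J2=0
C@2,0 dof=2 J2 → L=3 J1=0 J2=1
add link → L=4 J1=0 J2=1
add link → L=5 J1=0 J2=1
R@4,1 dof=1 J1 → L=5 J1=1 J2=1
add link → L=6 J1=1 J2=1
P@5,4 dof=1 J1 → L=6 J1=2 J2=1
add link → L=7 J1=2 J2=1
C@3,0 dof=2 J2 → L=7 J1=2 J2=2
C@6,3 dof=2 J2 → L=7 J1=2 J2=3
add link → L=8 J1=2 J2=3
PS@7,6 dof=2 J2 → L=8 J1=2 J2=4
PS@1,0 dof=2 J2 → L=8 J1=2 J2=5
add link → L=9 J1=2 J2=5
P@6,8 dof=1 J1 → L=9 J1=3 J2=5
M=3(L−1)−2J1−J2=3·8−2·3−5=13

M = 13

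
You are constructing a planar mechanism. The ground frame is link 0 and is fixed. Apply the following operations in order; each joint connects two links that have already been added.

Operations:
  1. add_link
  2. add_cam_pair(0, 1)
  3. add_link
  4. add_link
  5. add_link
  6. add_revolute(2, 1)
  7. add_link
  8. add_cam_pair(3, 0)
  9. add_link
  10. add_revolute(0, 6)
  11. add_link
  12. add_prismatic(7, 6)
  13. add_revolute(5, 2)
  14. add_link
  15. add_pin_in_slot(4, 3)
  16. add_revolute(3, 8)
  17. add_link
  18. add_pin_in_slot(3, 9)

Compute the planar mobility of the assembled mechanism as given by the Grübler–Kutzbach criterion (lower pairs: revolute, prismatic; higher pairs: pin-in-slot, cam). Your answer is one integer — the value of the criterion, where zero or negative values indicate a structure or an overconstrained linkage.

ground; <1,0,0>
#1 <2,0,0>
C:0↔1 J2 <2,0,1>
#2 <3,0,1>
#3 <4,0,1>
#4 <5,0,1>
R:2↔1 J1 <5,1,1>
#5 <6,1,1>
C:3↔0 J2 <6,1,2>
#6 <7,1,2>
R:0↔6 J1 <7,2,2>
#7 <8,2,2>
P:7↔6 J1 <8,3,2>
R:5↔2 J1 <8,4,2>
#8 <9,4,2>
PS:4↔3 J2 <9,4,3>
R:3↔8 J1 <9,5,3>
#9 <10,5,3>
PS:3↔9 J2 <10,5,4>
3×9 − 2×5 − 1×4 = 13

M = 13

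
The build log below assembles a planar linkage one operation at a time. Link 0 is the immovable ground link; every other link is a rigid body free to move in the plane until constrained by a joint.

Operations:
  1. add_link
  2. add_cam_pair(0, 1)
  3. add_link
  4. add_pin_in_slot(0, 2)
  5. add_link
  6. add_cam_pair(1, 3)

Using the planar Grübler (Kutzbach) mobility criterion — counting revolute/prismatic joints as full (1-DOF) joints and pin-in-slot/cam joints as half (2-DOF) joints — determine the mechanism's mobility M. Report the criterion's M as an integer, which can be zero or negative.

link 0 = ground. State L|J1|J2 = 1|0|0
+link1  2|0|0
C(0,1) f=2→J2  2|0|1
+link2  3|0|1
PS(0,2) f=2→J2  3|0|2
+link3  4|0|2
C(1,3) f=2→J2  4|0|3
M = 3(4−1)−2·0−3 = 9−0−3 = 6

M = 6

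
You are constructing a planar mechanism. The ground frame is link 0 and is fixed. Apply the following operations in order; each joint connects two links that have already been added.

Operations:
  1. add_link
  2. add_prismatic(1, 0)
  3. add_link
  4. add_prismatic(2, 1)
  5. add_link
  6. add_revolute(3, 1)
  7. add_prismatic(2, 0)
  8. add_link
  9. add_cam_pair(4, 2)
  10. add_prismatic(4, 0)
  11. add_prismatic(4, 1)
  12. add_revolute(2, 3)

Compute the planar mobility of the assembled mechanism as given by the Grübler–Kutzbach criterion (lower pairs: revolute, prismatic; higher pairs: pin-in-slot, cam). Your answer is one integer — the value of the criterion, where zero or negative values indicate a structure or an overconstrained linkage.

L=1 J1=0 J2=0
add link → L=2 J1=0 J2=0
P@1,0 dof=1 J1 → L=2 J1=1 J2=0
add link → L=3 J1=1 J2=0
P@2,1 dof=1 J1 → L=3 J1=2 J2=0
add link → L=4 J1=2 J2=0
R@3,1 dof=1 J1 → L=4 J1=3 J2=0
P@2,0 dof=1 J1 → L=4 J1=4 J2=0
add link → L=5 J1=4 J2=0
C@4,2 dof=2 J2 → L=5 J1=4 J2=1
P@4,0 dof=1 J1 → L=5 J1=5 J2=1
P@4,1 dof=1 J1 → L=5 J1=6 J2=1
R@2,3 dof=1 J1 → L=5 J1=7 J2=1
M=3(L−1)−2J1−J2=3·4−2·7−1=-3

M = -3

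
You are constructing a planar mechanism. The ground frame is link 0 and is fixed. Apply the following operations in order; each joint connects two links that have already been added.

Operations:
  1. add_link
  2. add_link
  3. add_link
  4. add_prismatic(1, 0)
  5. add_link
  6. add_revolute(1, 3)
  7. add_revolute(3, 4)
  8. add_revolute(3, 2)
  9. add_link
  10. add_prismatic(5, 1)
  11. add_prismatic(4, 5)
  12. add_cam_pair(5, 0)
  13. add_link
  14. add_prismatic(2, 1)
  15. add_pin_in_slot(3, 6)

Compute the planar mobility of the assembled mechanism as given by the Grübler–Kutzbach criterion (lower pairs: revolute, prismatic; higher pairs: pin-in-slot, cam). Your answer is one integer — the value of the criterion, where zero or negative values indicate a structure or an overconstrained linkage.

[1;0;0] (link 0 is ground)
L+ [2;0;0]
L+ [3;0;0]
L+ [4;0;0]
P(1,0)∈J1 [4;1;0]
L+ [5;1;0]
R(1,3)∈J1 [5;2;0]
R(3,4)∈J1 [5;3;0]
R(3,2)∈J1 [5;4;0]
L+ [6;4;0]
P(5,1)∈J1 [6;5;0]
P(4,5)∈J1 [6;6;0]
C(5,0)∈J2 [6;6;1]
L+ [7;6;1]
P(2,1)∈J1 [7;7;1]
PS(3,6)∈J2 [7;7;2]
mobility = 18 − 14 − 2 = 2

M = 2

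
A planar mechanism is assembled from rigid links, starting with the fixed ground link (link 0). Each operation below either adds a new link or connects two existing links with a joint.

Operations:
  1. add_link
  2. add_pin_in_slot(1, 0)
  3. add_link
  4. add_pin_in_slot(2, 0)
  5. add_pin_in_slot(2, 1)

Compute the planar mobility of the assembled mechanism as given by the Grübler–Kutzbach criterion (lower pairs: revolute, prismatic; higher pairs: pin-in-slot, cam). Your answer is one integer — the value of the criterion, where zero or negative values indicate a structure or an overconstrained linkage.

M = 3

(L,J1,J2)=(1,0,0); link0 fixed
link1: (2,0,0)
PS 1-0 [J2]: (2,0,1)
link2: (3,0,1)
PS 2-0 [J2]: (3,0,2)
PS 2-1 [J2]: (3,0,3)
Grübler: 3·2 − 2·0 − 3 = 3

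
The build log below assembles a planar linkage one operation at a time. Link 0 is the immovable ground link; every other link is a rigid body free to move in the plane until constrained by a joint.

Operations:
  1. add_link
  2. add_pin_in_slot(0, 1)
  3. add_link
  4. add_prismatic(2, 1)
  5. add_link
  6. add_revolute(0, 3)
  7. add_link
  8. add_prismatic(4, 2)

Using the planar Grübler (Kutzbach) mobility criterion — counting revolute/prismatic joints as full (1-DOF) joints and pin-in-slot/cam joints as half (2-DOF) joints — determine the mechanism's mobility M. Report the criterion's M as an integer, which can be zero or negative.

M = 5

[1;0;0] (link 0 is ground)
L+ [2;0;0]
PS(0,1)∈J2 [2;0;1]
L+ [3;0;1]
P(2,1)∈J1 [3;1;1]
L+ [4;1;1]
R(0,3)∈J1 [4;2;1]
L+ [5;2;1]
P(4,2)∈J1 [5;3;1]
mobility = 12 − 6 − 1 = 5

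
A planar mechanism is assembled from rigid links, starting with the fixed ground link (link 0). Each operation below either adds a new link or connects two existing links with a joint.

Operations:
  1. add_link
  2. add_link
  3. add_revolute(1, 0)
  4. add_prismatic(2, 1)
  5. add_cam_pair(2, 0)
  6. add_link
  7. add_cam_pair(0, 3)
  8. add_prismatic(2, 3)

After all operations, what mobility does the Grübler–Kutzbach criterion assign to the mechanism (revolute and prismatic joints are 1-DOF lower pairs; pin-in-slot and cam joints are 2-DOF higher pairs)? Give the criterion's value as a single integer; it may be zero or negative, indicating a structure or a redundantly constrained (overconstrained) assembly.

[1;0;0] (link 0 is ground)
L+ [2;0;0]
L+ [3;0;0]
R(1,0)∈J1 [3;1;0]
P(2,1)∈J1 [3;2;0]
C(2,0)∈J2 [3;2;1]
L+ [4;2;1]
C(0,3)∈J2 [4;2;2]
P(2,3)∈J1 [4;3;2]
mobility = 9 − 6 − 2 = 1

M = 1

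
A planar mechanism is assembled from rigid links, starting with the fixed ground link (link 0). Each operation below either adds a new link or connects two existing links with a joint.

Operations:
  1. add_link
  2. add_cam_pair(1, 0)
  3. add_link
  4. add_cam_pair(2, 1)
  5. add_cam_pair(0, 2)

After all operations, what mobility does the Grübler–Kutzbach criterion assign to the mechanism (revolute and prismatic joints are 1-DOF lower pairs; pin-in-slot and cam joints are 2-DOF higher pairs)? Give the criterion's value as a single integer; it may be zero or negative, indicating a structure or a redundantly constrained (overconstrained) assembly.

L=1 J1=0 J2=0
add link → L=2 J1=0 J2=0
C@1,0 dof=2 J2 → L=2 J1=0 J2=1
add link → L=3 J1=0 J2=1
C@2,1 dof=2 J2 → L=3 J1=0 J2=2
C@0,2 dof=2 J2 → L=3 J1=0 J2=3
M=3(L−1)−2J1−J2=3·2−2·0−3=3

M = 3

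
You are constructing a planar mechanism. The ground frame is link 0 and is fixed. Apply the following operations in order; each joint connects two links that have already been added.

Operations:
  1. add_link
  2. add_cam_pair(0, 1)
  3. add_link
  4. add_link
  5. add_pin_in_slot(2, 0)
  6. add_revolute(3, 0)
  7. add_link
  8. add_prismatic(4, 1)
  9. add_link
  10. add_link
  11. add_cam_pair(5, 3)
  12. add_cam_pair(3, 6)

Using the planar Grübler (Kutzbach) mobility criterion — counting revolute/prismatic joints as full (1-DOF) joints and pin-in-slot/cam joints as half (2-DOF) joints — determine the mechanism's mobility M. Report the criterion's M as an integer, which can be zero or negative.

M = 10

ground; <1,0,0>
#1 <2,0,0>
C:0↔1 J2 <2,0,1>
#2 <3,0,1>
#3 <4,0,1>
PS:2↔0 J2 <4,0,2>
R:3↔0 J1 <4,1,2>
#4 <5,1,2>
P:4↔1 J1 <5,2,2>
#5 <6,2,2>
#6 <7,2,2>
C:5↔3 J2 <7,2,3>
C:3↔6 J2 <7,2,4>
3×6 − 2×2 − 1×4 = 10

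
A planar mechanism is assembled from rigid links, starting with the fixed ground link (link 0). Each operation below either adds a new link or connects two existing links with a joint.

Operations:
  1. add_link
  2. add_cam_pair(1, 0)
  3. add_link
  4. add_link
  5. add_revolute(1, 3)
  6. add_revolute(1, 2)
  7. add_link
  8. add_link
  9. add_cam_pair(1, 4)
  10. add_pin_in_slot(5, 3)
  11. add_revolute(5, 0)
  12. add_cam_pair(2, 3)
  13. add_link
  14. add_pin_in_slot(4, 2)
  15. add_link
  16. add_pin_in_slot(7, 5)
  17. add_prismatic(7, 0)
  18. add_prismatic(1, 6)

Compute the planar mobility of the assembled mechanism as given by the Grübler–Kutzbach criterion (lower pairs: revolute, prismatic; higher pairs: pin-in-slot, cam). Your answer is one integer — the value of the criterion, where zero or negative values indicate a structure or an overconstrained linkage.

L=1 J1=0 J2=0
add link → L=2 J1=0 J2=0
C@1,0 dof=2 J2 → L=2 J1=0 J2=1
add link → L=3 J1=0 J2=1
add link → L=4 J1=0 J2=1
R@1,3 dof=1 J1 → L=4 J1=1 J2=1
R@1,2 dof=1 J1 → L=4 J1=2 J2=1
add link → L=5 J1=2 J2=1
add link → L=6 J1=2 J2=1
C@1,4 dof=2 J2 → L=6 J1=2 J2=2
PS@5,3 dof=2 J2 → L=6 J1=2 J2=3
R@5,0 dof=1 J1 → L=6 J1=3 J2=3
C@2,3 dof=2 J2 → L=6 J1=3 J2=4
add link → L=7 J1=3 J2=4
PS@4,2 dof=2 J2 → L=7 J1=3 J2=5
add link → L=8 J1=3 J2=5
PS@7,5 dof=2 J2 → L=8 J1=3 J2=6
P@7,0 dof=1 J1 → L=8 J1=4 J2=6
P@1,6 dof=1 J1 → L=8 J1=5 J2=6
M=3(L−1)−2J1−J2=3·7−2·5−6=5

M = 5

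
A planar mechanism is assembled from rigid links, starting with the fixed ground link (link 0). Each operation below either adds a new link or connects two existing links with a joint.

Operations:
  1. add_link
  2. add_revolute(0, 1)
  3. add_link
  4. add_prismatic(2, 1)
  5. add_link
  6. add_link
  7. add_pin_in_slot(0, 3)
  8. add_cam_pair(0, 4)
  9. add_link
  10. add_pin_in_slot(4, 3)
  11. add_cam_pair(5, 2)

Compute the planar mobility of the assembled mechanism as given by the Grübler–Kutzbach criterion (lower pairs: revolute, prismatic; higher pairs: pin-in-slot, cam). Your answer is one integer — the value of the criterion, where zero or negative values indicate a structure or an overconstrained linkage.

M = 7

[1;0;0] (link 0 is ground)
L+ [2;0;0]
R(0,1)∈J1 [2;1;0]
L+ [3;1;0]
P(2,1)∈J1 [3;2;0]
L+ [4;2;0]
L+ [5;2;0]
PS(0,3)∈J2 [5;2;1]
C(0,4)∈J2 [5;2;2]
L+ [6;2;2]
PS(4,3)∈J2 [6;2;3]
C(5,2)∈J2 [6;2;4]
mobility = 15 − 4 − 4 = 7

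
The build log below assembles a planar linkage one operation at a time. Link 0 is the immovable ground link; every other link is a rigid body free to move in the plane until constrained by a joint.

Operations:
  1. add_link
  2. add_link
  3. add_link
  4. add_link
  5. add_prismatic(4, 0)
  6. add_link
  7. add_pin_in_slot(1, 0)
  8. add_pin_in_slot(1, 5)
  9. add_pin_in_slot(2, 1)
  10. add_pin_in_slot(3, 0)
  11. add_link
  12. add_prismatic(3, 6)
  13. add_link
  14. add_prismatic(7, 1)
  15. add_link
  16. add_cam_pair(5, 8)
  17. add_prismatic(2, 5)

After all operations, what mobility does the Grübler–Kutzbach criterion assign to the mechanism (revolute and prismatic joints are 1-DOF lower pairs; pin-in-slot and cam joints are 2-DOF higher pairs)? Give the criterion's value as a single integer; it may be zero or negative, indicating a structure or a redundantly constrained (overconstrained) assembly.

link 0 = ground. State L|J1|J2 = 1|0|0
+link1  2|0|0
+link2  3|0|0
+link3  4|0|0
+link4  5|0|0
P(4,0) f=1→J1  5|1|0
+link5  6|1|0
PS(1,0) f=2→J2  6|1|1
PS(1,5) f=2→J2  6|1|2
PS(2,1) f=2→J2  6|1|3
PS(3,0) f=2→J2  6|1|4
+link6  7|1|4
P(3,6) f=1→J1  7|2|4
+link7  8|2|4
P(7,1) f=1→J1  8|3|4
+link8  9|3|4
C(5,8) f=2→J2  9|3|5
P(2,5) f=1→J1  9|4|5
M = 3(9−1)−2·4−5 = 24−8−5 = 11

M = 11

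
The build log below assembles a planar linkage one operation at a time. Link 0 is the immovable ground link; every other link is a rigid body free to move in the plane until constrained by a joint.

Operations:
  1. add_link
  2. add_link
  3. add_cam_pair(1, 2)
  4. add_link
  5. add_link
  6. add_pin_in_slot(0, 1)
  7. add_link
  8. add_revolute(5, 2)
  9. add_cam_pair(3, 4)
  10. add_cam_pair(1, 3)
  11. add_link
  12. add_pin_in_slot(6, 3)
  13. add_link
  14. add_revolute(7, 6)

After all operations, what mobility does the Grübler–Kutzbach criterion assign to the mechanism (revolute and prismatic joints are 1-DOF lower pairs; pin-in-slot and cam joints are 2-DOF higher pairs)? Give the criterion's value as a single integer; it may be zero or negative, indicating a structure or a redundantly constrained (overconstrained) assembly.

M = 12

[1;0;0] (link 0 is ground)
L+ [2;0;0]
L+ [3;0;0]
C(1,2)∈J2 [3;0;1]
L+ [4;0;1]
L+ [5;0;1]
PS(0,1)∈J2 [5;0;2]
L+ [6;0;2]
R(5,2)∈J1 [6;1;2]
C(3,4)∈J2 [6;1;3]
C(1,3)∈J2 [6;1;4]
L+ [7;1;4]
PS(6,3)∈J2 [7;1;5]
L+ [8;1;5]
R(7,6)∈J1 [8;2;5]
mobility = 21 − 4 − 5 = 12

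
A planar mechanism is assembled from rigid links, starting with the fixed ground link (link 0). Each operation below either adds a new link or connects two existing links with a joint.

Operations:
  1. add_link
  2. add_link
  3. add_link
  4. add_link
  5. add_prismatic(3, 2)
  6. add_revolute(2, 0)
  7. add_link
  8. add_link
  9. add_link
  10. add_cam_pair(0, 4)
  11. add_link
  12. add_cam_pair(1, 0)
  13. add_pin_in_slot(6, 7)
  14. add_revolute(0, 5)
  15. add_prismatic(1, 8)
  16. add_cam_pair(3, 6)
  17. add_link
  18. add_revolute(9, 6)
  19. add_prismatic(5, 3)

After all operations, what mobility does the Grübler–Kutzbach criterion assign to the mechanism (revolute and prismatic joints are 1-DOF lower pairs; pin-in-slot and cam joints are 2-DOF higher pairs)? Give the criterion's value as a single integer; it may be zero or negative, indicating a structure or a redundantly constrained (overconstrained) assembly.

M = 11

link 0 = ground. State L|J1|J2 = 1|0|0
+link1  2|0|0
+link2  3|0|0
+link3  4|0|0
+link4  5|0|0
P(3,2) f=1→J1  5|1|0
R(2,0) f=1→J1  5|2|0
+link5  6|2|0
+link6  7|2|0
+link7  8|2|0
C(0,4) f=2→J2  8|2|1
+link8  9|2|1
C(1,0) f=2→J2  9|2|2
PS(6,7) f=2→J2  9|2|3
R(0,5) f=1→J1  9|3|3
P(1,8) f=1→J1  9|4|3
C(3,6) f=2→J2  9|4|4
+link9  10|4|4
R(9,6) f=1→J1  10|5|4
P(5,3) f=1→J1  10|6|4
M = 3(10−1)−2·6−4 = 27−12−4 = 11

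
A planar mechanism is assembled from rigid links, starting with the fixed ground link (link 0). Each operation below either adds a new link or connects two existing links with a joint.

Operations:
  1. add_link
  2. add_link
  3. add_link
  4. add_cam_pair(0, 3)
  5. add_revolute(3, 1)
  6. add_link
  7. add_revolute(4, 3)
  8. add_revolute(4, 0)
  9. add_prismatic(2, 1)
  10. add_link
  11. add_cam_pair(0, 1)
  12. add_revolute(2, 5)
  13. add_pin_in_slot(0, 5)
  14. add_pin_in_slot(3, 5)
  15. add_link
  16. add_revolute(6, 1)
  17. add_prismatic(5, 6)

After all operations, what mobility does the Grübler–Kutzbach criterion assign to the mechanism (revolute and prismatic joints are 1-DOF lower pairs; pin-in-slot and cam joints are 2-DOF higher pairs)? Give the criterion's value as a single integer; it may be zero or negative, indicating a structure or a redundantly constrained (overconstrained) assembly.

M = 0

(L,J1,J2)=(1,0,0); link0 fixed
link1: (2,0,0)
link2: (3,0,0)
link3: (4,0,0)
C 0-3 [J2]: (4,0,1)
R 3-1 [J1]: (4,1,1)
link4: (5,1,1)
R 4-3 [J1]: (5,2,1)
R 4-0 [J1]: (5,3,1)
P 2-1 [J1]: (5,4,1)
link5: (6,4,1)
C 0-1 [J2]: (6,4,2)
R 2-5 [J1]: (6,5,2)
PS 0-5 [J2]: (6,5,3)
PS 3-5 [J2]: (6,5,4)
link6: (7,5,4)
R 6-1 [J1]: (7,6,4)
P 5-6 [J1]: (7,7,4)
Grübler: 3·6 − 2·7 − 4 = 0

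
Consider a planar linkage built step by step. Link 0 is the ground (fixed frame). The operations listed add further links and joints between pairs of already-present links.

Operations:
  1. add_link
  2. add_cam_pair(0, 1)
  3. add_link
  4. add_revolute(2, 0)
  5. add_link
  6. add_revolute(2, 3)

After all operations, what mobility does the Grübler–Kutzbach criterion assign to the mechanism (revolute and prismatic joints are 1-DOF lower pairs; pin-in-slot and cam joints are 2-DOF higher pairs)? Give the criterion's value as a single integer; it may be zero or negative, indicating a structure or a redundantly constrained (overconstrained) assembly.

M = 4

link 0 = ground. State L|J1|J2 = 1|0|0
+link1  2|0|0
C(0,1) f=2→J2  2|0|1
+link2  3|0|1
R(2,0) f=1→J1  3|1|1
+link3  4|1|1
R(2,3) f=1→J1  4|2|1
M = 3(4−1)−2·2−1 = 9−4−1 = 4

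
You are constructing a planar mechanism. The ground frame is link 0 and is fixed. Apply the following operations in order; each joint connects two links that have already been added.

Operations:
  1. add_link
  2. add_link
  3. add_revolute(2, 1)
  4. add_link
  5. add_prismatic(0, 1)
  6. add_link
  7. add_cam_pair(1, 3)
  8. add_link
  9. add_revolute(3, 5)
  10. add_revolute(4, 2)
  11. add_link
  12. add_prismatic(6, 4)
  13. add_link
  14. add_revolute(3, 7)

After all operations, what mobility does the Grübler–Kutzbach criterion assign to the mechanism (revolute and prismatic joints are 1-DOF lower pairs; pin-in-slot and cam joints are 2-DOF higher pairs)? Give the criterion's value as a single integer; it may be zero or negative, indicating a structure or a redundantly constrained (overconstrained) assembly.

M = 8

L=1 J1=0 J2=0
add link → L=2 J1=0 J2=0
add link → L=3 J1=0 J2=0
R@2,1 dof=1 J1 → L=3 J1=1 J2=0
add link → L=4 J1=1 J2=0
P@0,1 dof=1 J1 → L=4 J1=2 J2=0
add link → L=5 J1=2 J2=0
C@1,3 dof=2 J2 → L=5 J1=2 J2=1
add link → L=6 J1=2 J2=1
R@3,5 dof=1 J1 → L=6 J1=3 J2=1
R@4,2 dof=1 J1 → L=6 J1=4 J2=1
add link → L=7 J1=4 J2=1
P@6,4 dof=1 J1 → L=7 J1=5 J2=1
add link → L=8 J1=5 J2=1
R@3,7 dof=1 J1 → L=8 J1=6 J2=1
M=3(L−1)−2J1−J2=3·7−2·6−1=8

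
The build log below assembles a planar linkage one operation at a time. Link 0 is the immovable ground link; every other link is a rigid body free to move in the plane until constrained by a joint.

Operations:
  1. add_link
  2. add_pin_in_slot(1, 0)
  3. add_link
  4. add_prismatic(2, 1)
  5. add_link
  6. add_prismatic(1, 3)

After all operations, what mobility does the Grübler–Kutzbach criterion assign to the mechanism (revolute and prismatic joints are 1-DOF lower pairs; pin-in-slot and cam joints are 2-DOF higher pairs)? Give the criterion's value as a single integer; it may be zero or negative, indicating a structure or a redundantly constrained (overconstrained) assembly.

(L,J1,J2)=(1,0,0); link0 fixed
link1: (2,0,0)
PS 1-0 [J2]: (2,0,1)
link2: (3,0,1)
P 2-1 [J1]: (3,1,1)
link3: (4,1,1)
P 1-3 [J1]: (4,2,1)
Grübler: 3·3 − 2·2 − 1 = 4

M = 4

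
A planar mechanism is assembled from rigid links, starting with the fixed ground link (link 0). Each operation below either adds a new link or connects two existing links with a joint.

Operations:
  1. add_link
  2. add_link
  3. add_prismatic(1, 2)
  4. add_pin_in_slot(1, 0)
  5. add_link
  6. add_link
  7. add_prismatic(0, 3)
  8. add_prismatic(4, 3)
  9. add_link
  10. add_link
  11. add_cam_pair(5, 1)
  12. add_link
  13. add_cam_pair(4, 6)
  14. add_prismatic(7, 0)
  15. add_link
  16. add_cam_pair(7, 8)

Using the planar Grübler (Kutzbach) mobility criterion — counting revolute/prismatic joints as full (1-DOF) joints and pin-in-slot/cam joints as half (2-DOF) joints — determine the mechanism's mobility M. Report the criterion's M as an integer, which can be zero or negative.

M = 12

L=1 J1=0 J2=0
add link → L=2 J1=0 J2=0
add link → L=3 J1=0 J2=0
P@1,2 dof=1 J1 → L=3 J1=1 J2=0
PS@1,0 dof=2 J2 → L=3 J1=1 J2=1
add link → L=4 J1=1 J2=1
add link → L=5 J1=1 J2=1
P@0,3 dof=1 J1 → L=5 J1=2 J2=1
P@4,3 dof=1 J1 → L=5 J1=3 J2=1
add link → L=6 J1=3 J2=1
add link → L=7 J1=3 J2=1
C@5,1 dof=2 J2 → L=7 J1=3 J2=2
add link → L=8 J1=3 J2=2
C@4,6 dof=2 J2 → L=8 J1=3 J2=3
P@7,0 dof=1 J1 → L=8 J1=4 J2=3
add link → L=9 J1=4 J2=3
C@7,8 dof=2 J2 → L=9 J1=4 J2=4
M=3(L−1)−2J1−J2=3·8−2·4−4=12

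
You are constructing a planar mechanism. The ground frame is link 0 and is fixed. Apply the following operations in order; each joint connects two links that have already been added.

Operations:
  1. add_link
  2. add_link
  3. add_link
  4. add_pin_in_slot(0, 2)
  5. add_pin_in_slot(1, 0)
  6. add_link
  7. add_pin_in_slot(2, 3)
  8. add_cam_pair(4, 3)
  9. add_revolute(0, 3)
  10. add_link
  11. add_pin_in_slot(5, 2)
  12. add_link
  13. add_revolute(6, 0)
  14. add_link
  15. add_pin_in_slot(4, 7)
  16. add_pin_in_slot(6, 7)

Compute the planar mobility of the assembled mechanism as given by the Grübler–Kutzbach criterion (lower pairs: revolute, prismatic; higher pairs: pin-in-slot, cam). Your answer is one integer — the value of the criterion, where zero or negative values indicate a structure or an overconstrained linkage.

link 0 = ground. State L|J1|J2 = 1|0|0
+link1  2|0|0
+link2  3|0|0
+link3  4|0|0
PS(0,2) f=2→J2  4|0|1
PS(1,0) f=2→J2  4|0|2
+link4  5|0|2
PS(2,3) f=2→J2  5|0|3
C(4,3) f=2→J2  5|0|4
R(0,3) f=1→J1  5|1|4
+link5  6|1|4
PS(5,2) f=2→J2  6|1|5
+link6  7|1|5
R(6,0) f=1→J1  7|2|5
+link7  8|2|5
PS(4,7) f=2→J2  8|2|6
PS(6,7) f=2→J2  8|2|7
M = 3(8−1)−2·2−7 = 21−4−7 = 10

M = 10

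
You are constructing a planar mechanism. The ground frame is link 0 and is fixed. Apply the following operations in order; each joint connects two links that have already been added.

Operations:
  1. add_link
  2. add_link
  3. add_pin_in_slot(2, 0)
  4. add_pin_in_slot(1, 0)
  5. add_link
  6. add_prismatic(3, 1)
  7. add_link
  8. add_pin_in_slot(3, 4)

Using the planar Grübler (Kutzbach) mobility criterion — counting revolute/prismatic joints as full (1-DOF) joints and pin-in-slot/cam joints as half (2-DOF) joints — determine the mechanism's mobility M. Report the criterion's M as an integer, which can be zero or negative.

M = 7

[1;0;0] (link 0 is ground)
L+ [2;0;0]
L+ [3;0;0]
PS(2,0)∈J2 [3;0;1]
PS(1,0)∈J2 [3;0;2]
L+ [4;0;2]
P(3,1)∈J1 [4;1;2]
L+ [5;1;2]
PS(3,4)∈J2 [5;1;3]
mobility = 12 − 2 − 3 = 7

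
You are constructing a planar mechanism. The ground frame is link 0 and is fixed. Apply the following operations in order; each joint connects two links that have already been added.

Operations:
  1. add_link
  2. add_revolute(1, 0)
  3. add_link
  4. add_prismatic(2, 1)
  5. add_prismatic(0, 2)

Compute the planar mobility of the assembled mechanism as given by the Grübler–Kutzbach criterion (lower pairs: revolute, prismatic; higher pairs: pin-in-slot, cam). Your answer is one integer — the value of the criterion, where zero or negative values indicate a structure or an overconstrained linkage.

[1;0;0] (link 0 is ground)
L+ [2;0;0]
R(1,0)∈J1 [2;1;0]
L+ [3;1;0]
P(2,1)∈J1 [3;2;0]
P(0,2)∈J1 [3;3;0]
mobility = 6 − 6 − 0 = 0

M = 0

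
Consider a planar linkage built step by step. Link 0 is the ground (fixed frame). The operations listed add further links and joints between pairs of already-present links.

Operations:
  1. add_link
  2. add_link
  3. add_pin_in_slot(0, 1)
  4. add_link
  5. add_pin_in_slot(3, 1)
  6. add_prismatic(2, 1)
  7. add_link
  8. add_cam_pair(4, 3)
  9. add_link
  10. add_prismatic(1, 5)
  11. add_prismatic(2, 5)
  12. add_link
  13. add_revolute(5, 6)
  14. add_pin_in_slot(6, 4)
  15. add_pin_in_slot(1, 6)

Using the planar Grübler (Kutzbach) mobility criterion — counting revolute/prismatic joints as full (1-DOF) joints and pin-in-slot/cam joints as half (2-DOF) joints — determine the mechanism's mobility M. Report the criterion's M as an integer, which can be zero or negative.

L=1 J1=0 J2=0
add link → L=2 J1=0 J2=0
add link → L=3 J1=0 J2=0
PS@0,1 dof=2 J2 → L=3 J1=0 J2=1
add link → L=4 J1=0 J2=1
PS@3,1 dof=2 J2 → L=4 J1=0 J2=2
P@2,1 dof=1 J1 → L=4 J1=1 J2=2
add link → L=5 J1=1 J2=2
C@4,3 dof=2 J2 → L=5 J1=1 J2=3
add link → L=6 J1=1 J2=3
P@1,5 dof=1 J1 → L=6 J1=2 J2=3
P@2,5 dof=1 J1 → L=6 J1=3 J2=3
add link → L=7 J1=3 J2=3
R@5,6 dof=1 J1 → L=7 J1=4 J2=3
PS@6,4 dof=2 J2 → L=7 J1=4 J2=4
PS@1,6 dof=2 J2 → L=7 J1=4 J2=5
M=3(L−1)−2J1−J2=3·6−2·4−5=5

M = 5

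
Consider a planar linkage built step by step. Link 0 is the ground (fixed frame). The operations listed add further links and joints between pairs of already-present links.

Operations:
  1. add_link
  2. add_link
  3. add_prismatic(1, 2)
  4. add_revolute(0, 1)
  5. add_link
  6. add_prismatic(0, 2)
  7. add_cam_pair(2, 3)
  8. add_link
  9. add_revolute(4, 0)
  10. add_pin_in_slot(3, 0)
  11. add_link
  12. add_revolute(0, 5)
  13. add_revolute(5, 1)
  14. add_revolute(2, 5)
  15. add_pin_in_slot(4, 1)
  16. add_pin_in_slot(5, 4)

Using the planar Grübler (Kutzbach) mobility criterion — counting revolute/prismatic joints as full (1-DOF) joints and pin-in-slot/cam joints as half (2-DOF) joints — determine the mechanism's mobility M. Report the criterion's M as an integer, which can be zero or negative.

M = -3

link 0 = ground. State L|J1|J2 = 1|0|0
+link1  2|0|0
+link2  3|0|0
P(1,2) f=1→J1  3|1|0
R(0,1) f=1→J1  3|2|0
+link3  4|2|0
P(0,2) f=1→J1  4|3|0
C(2,3) f=2→J2  4|3|1
+link4  5|3|1
R(4,0) f=1→J1  5|4|1
PS(3,0) f=2→J2  5|4|2
+link5  6|4|2
R(0,5) f=1→J1  6|5|2
R(5,1) f=1→J1  6|6|2
R(2,5) f=1→J1  6|7|2
PS(4,1) f=2→J2  6|7|3
PS(5,4) f=2→J2  6|7|4
M = 3(6−1)−2·7−4 = 15−14−4 = -3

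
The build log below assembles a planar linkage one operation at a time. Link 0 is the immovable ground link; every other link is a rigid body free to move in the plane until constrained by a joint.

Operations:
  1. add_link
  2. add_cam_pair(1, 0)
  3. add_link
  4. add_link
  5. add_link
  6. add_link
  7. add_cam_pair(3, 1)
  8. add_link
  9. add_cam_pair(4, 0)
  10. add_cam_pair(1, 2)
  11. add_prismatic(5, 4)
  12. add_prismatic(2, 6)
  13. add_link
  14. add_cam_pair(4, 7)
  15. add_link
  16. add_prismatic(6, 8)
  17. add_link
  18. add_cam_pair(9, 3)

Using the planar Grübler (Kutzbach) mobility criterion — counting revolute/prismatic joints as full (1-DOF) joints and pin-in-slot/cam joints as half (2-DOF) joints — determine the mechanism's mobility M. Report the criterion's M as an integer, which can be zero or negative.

M = 15

L=1 J1=0 J2=0
add link → L=2 J1=0 J2=0
C@1,0 dof=2 J2 → L=2 J1=0 J2=1
add link → L=3 J1=0 J2=1
add link → L=4 J1=0 J2=1
add link → L=5 J1=0 J2=1
add link → L=6 J1=0 J2=1
C@3,1 dof=2 J2 → L=6 J1=0 J2=2
add link → L=7 J1=0 J2=2
C@4,0 dof=2 J2 → L=7 J1=0 J2=3
C@1,2 dof=2 J2 → L=7 J1=0 J2=4
P@5,4 dof=1 J1 → L=7 J1=1 J2=4
P@2,6 dof=1 J1 → L=7 J1=2 J2=4
add link → L=8 J1=2 J2=4
C@4,7 dof=2 J2 → L=8 J1=2 J2=5
add link → L=9 J1=2 J2=5
P@6,8 dof=1 J1 → L=9 J1=3 J2=5
add link → L=10 J1=3 J2=5
C@9,3 dof=2 J2 → L=10 J1=3 J2=6
M=3(L−1)−2J1−J2=3·9−2·3−6=15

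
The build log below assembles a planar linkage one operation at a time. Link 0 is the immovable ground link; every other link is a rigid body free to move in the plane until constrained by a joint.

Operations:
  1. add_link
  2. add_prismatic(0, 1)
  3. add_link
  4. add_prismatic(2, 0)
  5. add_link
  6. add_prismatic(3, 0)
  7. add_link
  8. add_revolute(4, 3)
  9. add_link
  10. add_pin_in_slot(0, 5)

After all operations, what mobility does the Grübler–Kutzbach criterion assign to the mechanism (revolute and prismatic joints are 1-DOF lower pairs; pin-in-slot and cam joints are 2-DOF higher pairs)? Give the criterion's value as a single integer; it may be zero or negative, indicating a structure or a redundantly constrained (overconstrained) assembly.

(L,J1,J2)=(1,0,0); link0 fixed
link1: (2,0,0)
P 0-1 [J1]: (2,1,0)
link2: (3,1,0)
P 2-0 [J1]: (3,2,0)
link3: (4,2,0)
P 3-0 [J1]: (4,3,0)
link4: (5,3,0)
R 4-3 [J1]: (5,4,0)
link5: (6,4,0)
PS 0-5 [J2]: (6,4,1)
Grübler: 3·5 − 2·4 − 1 = 6

M = 6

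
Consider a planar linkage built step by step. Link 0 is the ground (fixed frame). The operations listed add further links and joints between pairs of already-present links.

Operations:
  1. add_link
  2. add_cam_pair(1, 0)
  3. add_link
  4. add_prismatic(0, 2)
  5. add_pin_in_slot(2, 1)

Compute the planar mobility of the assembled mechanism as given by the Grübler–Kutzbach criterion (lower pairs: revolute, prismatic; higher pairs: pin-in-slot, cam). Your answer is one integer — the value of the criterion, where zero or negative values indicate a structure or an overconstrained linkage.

L=1 J1=0 J2=0
add link → L=2 J1=0 J2=0
C@1,0 dof=2 J2 → L=2 J1=0 J2=1
add link → L=3 J1=0 J2=1
P@0,2 dof=1 J1 → L=3 J1=1 J2=1
PS@2,1 dof=2 J2 → L=3 J1=1 J2=2
M=3(L−1)−2J1−J2=3·2−2·1−2=2

M = 2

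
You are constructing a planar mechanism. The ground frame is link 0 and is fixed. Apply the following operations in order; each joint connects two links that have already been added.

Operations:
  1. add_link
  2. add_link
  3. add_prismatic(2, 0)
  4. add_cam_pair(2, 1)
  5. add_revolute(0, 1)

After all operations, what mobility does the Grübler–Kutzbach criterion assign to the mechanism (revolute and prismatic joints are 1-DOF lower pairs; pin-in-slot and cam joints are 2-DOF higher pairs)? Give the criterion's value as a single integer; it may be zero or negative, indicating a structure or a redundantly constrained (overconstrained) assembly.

[1;0;0] (link 0 is ground)
L+ [2;0;0]
L+ [3;0;0]
P(2,0)∈J1 [3;1;0]
C(2,1)∈J2 [3;1;1]
R(0,1)∈J1 [3;2;1]
mobility = 6 − 4 − 1 = 1

M = 1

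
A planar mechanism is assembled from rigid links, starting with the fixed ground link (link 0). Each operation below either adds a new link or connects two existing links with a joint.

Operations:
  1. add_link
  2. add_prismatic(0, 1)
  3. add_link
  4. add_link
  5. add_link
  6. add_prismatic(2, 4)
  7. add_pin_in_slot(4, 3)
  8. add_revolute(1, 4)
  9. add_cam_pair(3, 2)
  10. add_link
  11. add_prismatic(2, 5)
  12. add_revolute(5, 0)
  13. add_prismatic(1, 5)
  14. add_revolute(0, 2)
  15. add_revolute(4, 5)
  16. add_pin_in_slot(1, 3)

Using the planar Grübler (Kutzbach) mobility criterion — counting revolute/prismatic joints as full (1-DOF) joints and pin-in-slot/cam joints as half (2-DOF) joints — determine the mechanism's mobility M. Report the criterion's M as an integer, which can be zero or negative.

M = -4

[1;0;0] (link 0 is ground)
L+ [2;0;0]
P(0,1)∈J1 [2;1;0]
L+ [3;1;0]
L+ [4;1;0]
L+ [5;1;0]
P(2,4)∈J1 [5;2;0]
PS(4,3)∈J2 [5;2;1]
R(1,4)∈J1 [5;3;1]
C(3,2)∈J2 [5;3;2]
L+ [6;3;2]
P(2,5)∈J1 [6;4;2]
R(5,0)∈J1 [6;5;2]
P(1,5)∈J1 [6;6;2]
R(0,2)∈J1 [6;7;2]
R(4,5)∈J1 [6;8;2]
PS(1,3)∈J2 [6;8;3]
mobility = 15 − 16 − 3 = -4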